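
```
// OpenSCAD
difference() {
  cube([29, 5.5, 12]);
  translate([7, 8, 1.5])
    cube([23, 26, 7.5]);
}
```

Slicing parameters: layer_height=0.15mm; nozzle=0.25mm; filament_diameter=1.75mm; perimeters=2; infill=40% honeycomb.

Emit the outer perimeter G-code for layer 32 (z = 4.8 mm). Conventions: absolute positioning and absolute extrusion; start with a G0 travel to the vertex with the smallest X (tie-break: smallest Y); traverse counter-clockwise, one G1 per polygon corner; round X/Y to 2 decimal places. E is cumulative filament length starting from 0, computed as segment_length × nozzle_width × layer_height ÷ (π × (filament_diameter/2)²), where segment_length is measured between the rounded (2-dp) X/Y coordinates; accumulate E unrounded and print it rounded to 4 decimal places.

G0 X0.00 Y0.00 Z4.80
G1 X29.00 Y0.00 E0.4521
G1 X29.00 Y5.50 E0.5379
G1 X0.00 Y5.50 E0.9900
G1 X0.00 Y0.00 E1.0758

At z = 4.8 mm: the 29×5.5 cube contributes its full rectangle; the cube at (7, 8) (footprint 23×26) is included at this height; After the difference (first − rest): starting from the 29×5.5 cube, the 23×26 cube at (7, 8) misses the remaining region (no effect) — 1 connected region. The outline is a single polygon with 4 vertices. Extrusion per mm of travel: 0.25 × 0.15 / (π × 0.875²) = 0.015591. Accumulating E over each segment gives final E = 1.0758.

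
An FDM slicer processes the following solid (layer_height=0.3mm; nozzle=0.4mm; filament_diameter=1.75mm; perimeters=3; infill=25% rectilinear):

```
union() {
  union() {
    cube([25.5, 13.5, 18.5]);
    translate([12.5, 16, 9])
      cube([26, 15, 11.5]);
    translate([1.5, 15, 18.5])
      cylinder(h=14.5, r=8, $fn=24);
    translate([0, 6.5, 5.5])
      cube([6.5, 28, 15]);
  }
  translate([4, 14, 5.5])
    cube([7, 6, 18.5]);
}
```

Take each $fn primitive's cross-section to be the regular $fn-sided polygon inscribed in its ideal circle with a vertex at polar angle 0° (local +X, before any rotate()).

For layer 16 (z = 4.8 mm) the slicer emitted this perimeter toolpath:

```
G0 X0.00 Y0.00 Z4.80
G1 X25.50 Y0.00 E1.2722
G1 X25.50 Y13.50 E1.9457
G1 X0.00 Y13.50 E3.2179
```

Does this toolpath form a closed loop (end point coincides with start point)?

Start point (G0): (0.00, 0.00). End point (last G1): the path does not return to the start — open.

no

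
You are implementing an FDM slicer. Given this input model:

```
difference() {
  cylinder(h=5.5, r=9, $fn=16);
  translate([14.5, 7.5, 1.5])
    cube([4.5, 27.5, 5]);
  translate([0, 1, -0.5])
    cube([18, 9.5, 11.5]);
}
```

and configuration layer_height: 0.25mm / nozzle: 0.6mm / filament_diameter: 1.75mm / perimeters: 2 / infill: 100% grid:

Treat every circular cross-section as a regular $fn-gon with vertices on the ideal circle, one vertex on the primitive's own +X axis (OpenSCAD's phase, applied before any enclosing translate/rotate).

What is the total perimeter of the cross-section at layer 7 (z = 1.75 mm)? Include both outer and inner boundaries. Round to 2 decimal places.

At z = 1.75 mm: the cylinder: section is a regular 16-gon, circumradius r=9 (perimeter = 2·16·9.000·sin(180°/16) = 56.19 mm); the cube at (14.5, 7.5) is present — its section is the full 4.5×27.5 rectangle (perimeter 64.00 mm); the 18×9.5 cube at (0, 1) contributes its full rectangle (perimeter 55.00 mm); Taking the first minus the rest: starting from the r=9 cylinder, the 4.5×27.5 cube at (14.5, 7.5) misses the remaining region (no effect); the 18×9.5 cube at (0, 1) partially overlaps it — only the 53.09 mm² overlap (of its 171.00 mm²) is removed, clipping the outline — boundary = 59.96 mm. Overall, the cross-section is a single solid region. Total boundary length (outer) = 59.96 mm.

59.96 mm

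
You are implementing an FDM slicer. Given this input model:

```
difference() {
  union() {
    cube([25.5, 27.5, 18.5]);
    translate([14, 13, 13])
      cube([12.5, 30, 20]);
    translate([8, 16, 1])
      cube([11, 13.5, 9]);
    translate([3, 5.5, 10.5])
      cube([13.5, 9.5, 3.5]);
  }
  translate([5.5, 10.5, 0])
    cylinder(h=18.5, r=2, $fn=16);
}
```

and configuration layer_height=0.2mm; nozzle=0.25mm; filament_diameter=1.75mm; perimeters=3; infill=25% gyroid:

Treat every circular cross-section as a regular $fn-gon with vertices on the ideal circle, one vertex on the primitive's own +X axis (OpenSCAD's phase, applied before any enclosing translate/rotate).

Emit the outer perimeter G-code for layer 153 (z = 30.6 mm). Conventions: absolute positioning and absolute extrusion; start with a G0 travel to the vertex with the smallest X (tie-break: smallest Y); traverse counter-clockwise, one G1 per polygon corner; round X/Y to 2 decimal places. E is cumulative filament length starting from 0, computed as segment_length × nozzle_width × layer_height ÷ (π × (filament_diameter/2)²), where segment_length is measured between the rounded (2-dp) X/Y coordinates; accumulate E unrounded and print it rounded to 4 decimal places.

G0 X14.00 Y13.00 Z30.60
G1 X26.50 Y13.00 E0.2598
G1 X26.50 Y43.00 E0.8835
G1 X14.00 Y43.00 E1.1433
G1 X14.00 Y13.00 E1.7669

At z = 30.6 mm: the cube is not intersected at this z (z outside [0, 18.5]); the cube at (14, 13) is present — its section is the full 12.5×30 rectangle; the cube at (8, 16) is absent (z outside [1, 10]); the cube at (3, 5.5) is not intersected at this z (z outside [10.5, 14]); Taking the union: only the 12.5×30 cube at (14, 13) is present, so the union is just that shape — 1 connected region; the cylinder at (5.5, 10.5) does not reach this height (z outside [0, 18.5]); Subtracting the remaining from the first: none of the subtracted shapes is present at this height, so that combined region is unchanged — 1 connected region. The outline is a single polygon with 4 vertices. Extrusion per mm of travel: 0.25 × 0.2 / (π × 0.875²) = 0.020788. Accumulating E over each segment gives final E = 1.7669.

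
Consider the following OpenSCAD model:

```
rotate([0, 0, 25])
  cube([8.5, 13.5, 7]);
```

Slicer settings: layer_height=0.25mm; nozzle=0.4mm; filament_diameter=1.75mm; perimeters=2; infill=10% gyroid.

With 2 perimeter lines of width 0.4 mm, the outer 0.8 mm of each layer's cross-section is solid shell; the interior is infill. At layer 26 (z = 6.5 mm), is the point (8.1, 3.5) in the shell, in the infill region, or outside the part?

At z = 6.5 mm: the cube is present — its section is the full 8.5×13.5 rectangle; (whole slice rotated 25° about Z — lengths, areas and connectivity unchanged). Overall, the cross-section is a single solid region. Undo the 25° rotation: the query point maps to (8.820, -0.251) in the un-rotated model frame. The nearest boundary edge runs (0.00, 0.00)→(8.50, 0.00); distance from the point to it = 0.41 mm. The point is not inside any of the regions above, so it lies outside the cross-section (0.41 mm from the nearest boundary).

outside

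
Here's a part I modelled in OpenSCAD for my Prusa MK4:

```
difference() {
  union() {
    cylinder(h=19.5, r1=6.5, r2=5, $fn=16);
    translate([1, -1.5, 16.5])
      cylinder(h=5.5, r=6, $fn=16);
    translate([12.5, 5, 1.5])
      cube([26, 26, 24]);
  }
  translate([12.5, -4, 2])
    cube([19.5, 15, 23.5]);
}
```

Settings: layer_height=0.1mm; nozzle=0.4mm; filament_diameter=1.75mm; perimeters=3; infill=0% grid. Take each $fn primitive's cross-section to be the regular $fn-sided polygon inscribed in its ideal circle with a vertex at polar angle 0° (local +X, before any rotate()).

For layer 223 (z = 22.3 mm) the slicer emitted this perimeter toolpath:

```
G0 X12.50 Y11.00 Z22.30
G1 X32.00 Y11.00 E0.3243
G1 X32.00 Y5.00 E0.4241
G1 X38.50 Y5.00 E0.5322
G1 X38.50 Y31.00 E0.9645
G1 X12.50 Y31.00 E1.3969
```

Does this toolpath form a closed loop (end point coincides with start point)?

no

Start point (G0): (12.50, 11.00). End point (last G1): the path does not return to the start — open.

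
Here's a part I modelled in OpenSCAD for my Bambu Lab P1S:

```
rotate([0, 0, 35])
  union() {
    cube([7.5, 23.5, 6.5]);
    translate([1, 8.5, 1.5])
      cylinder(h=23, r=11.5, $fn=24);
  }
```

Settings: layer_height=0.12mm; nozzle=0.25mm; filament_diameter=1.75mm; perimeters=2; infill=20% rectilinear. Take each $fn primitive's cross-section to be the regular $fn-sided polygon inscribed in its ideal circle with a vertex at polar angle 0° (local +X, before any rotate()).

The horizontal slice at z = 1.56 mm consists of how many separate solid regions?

At z = 1.56 mm: the cube (footprint 7.5×23.5) is included at this height; the r=11.5 cylinder at (1, 8.5) contributes a regular 24-gon of circumradius 11.5; Taking the union: the regions partially overlap (shared area 145.30 mm²), so overlapping operands fuse into one piece — 1 connected region; (rotated 35° about Z; rotation is an isometry so areas/perimeters/island counts are preserved). The result has 1 disconnected region.

1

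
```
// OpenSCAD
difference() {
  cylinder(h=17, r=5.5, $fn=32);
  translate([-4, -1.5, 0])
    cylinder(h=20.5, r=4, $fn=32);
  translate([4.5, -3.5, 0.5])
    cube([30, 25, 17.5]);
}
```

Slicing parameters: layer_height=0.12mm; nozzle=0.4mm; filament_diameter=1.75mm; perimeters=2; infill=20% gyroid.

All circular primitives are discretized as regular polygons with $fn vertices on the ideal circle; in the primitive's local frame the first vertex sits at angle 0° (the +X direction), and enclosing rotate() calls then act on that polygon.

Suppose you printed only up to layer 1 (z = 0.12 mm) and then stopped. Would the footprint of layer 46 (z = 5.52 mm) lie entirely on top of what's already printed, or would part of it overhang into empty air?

entirely on top

Compare the two slices. At z = 0.12: the r=5.5 cylinder contributes a regular 32-gon of circumradius 5.5 (area = (32/2)·5.500²·sin(360°/32) = 94.42 mm²); the r=4 cylinder at (-4, -1.5) contributes a regular 32-gon of circumradius 4 (area = (32/2)·4.000²·sin(360°/32) = 49.94 mm²); the cube at (4.5, -3.5) is absent (z outside [0.5, 18]); After the difference (first − rest): starting from the r=5.5 cylinder (94.42 mm²), the r=4 cylinder at (-4, -1.5) partially overlaps it — only the 30.40 mm² overlap (of its 49.94 mm²) is removed, clipping the outline — area = 64.03 mm². At z = 5.52: the r=5.5 cylinder contributes a regular 32-gon of circumradius 5.5 (area = (32/2)·5.500²·sin(360°/32) = 94.42 mm²); the r=4 cylinder at (-4, -1.5) contributes a regular 32-gon of circumradius 4 (area = (32/2)·4.000²·sin(360°/32) = 49.94 mm²); the cube at (4.5, -3.5) (footprint 30×25) is included at this height (area 750.00 mm²); After the difference (first − rest): starting from the r=5.5 cylinder (94.42 mm²), the r=4 cylinder at (-4, -1.5) partially overlaps it — only the 30.40 mm² overlap (of its 49.94 mm²) is removed, clipping the outline; the 30×25 cube at (4.5, -3.5) partially overlaps it — only the 4.18 mm² overlap (of its 750.00 mm²) is removed, clipping the outline — area = 59.84 mm². Checking containment: the cross-section at z = 5.52 is a subset of the cross-section at z = 0.12.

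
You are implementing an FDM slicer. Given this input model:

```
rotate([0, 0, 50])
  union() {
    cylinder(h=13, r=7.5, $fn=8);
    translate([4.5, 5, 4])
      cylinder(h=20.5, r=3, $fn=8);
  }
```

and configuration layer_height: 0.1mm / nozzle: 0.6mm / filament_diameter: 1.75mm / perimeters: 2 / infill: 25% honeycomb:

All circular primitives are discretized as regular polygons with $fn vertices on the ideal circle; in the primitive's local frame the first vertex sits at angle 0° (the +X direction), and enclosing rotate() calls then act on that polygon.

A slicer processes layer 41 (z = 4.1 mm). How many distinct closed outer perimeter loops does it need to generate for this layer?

1

At z = 4.1 mm: the r=7.5 cylinder contributes a regular 8-gon of circumradius 7.5; the cylinder at (4.5, 5): section is a regular 8-gon, circumradius r=3; Merging all regions: the regions partially overlap (shared area 13.73 mm²), so overlapping operands fuse into one piece — 1 connected region; (whole slice rotated 50° about Z — lengths, areas and connectivity unchanged). The result has 1 disconnected region.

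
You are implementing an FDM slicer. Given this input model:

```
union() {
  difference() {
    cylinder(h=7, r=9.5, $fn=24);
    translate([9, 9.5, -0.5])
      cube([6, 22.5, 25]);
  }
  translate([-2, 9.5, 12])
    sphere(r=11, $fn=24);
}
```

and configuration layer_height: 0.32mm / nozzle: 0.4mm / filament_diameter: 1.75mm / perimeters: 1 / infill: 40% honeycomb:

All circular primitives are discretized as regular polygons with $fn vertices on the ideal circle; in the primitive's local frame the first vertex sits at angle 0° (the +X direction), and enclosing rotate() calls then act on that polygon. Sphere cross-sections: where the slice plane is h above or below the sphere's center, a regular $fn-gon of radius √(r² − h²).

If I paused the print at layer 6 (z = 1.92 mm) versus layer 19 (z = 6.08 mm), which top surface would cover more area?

layer 19 (z = 6.08 mm)

Layer 6 (z = 1.92): the cylinder: section is a regular 24-gon, circumradius r=9.5 (area = (24/2)·9.500²·sin(360°/24) = 280.30 mm²); the cube at (9, 9.5) is present — its section is the full 6×22.5 rectangle (area 135.00 mm²); Subtracting the remaining from the first: starting from the r=9.5 cylinder (280.30 mm²), the 6×22.5 cube at (9, 9.5) misses the remaining region (no effect) — area = 280.30 mm²; the sphere at (-2, 9.5): section is a regular 24-gon, circumradius = √(r²−h²) = √(11²−10.08²) = 4.404 (area = (24/2)·4.404²·sin(360°/24) = 60.23 mm²); Merging all regions: the regions partially overlap — summed areas 340.53 mm² minus the doubly-counted overlap 24.91 mm² gives 315.63 mm² — area = 315.63 mm². So its area = 315.63 mm². Layer 19 (z = 6.08): the r=9.5 cylinder gives a regular 24-gon of circumradius 9.5 (constant along its height) (area = (24/2)·9.500²·sin(360°/24) = 280.30 mm²); the 6×22.5 cube at (9, 9.5) contributes its full rectangle (area 135.00 mm²); Subtracting the remaining from the first: starting from the r=9.5 cylinder (280.30 mm²), the 6×22.5 cube at (9, 9.5) misses the remaining region (no effect) — area = 280.30 mm²; the r=11 sphere at (-2, 9.5) contributes a regular 24-gon of circumradius √(11²−5.92²) = 9.271 (area = (24/2)·9.271²·sin(360°/24) = 266.96 mm²); Taking the union: the regions partially overlap — summed areas 547.26 mm² minus the doubly-counted overlap 100.91 mm² gives 446.34 mm² — area = 446.34 mm². So its area = 446.34 mm². Layer 19 is larger (446.34 vs 315.63 mm²).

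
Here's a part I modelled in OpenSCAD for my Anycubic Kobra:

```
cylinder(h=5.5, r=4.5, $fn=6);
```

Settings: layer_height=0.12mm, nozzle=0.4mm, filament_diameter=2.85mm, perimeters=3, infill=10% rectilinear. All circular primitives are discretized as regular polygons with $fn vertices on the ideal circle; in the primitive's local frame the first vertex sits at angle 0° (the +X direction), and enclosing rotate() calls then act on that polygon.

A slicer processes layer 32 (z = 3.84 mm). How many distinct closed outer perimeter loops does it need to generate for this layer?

1

At z = 3.84 mm: the cylinder: section is a regular 6-gon, circumradius r=4.5. The result has 1 disconnected region.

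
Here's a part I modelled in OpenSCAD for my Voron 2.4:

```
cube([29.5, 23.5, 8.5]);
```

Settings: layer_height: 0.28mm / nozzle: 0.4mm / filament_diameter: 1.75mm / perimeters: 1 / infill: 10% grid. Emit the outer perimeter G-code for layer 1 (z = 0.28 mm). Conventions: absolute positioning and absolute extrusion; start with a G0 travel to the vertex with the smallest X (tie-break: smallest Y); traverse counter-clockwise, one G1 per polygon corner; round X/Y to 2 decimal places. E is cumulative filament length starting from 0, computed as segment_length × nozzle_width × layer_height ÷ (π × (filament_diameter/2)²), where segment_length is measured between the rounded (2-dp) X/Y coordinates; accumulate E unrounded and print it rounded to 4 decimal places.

G0 X0.00 Y0.00 Z0.28
G1 X29.50 Y0.00 E1.3736
G1 X29.50 Y23.50 E2.4679
G1 X0.00 Y23.50 E3.8415
G1 X0.00 Y0.00 E4.9358

At z = 0.28 mm: the 29.5×23.5 cube contributes its full rectangle. The outline is a single polygon with 4 vertices. Extrusion per mm of travel: 0.4 × 0.28 / (π × 0.875²) = 0.046564. Accumulating E over each segment gives final E = 4.9358.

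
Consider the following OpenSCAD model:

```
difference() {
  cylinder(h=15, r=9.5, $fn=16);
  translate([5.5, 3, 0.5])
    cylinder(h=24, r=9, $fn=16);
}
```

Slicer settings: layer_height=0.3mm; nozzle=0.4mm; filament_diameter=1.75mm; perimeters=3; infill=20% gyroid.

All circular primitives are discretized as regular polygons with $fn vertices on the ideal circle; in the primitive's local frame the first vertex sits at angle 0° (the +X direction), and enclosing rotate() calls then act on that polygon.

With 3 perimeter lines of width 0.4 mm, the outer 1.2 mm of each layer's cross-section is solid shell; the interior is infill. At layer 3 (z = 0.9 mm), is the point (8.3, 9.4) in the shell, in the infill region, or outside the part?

At z = 0.9 mm: the r=9.5 cylinder gives a regular 16-gon of circumradius 9.5 (constant along its height); the r=9 cylinder at (5.5, 3) gives a regular 16-gon of circumradius 9 (constant along its height); Taking the first minus the rest: starting from the r=9.5 cylinder, the r=9 cylinder at (5.5, 3) partially overlaps it — only the 149.63 mm² overlap (of its 247.98 mm²) is removed, clipping the outline — 1 connected region. Overall, the cross-section is a single solid region. The nearest boundary edge runs (-3.64, 8.78)→(-0.89, 9.32); distance from the point to it = 9.19 mm. The point is not inside any of the regions above, so it lies outside the cross-section (9.19 mm from the nearest boundary).

outside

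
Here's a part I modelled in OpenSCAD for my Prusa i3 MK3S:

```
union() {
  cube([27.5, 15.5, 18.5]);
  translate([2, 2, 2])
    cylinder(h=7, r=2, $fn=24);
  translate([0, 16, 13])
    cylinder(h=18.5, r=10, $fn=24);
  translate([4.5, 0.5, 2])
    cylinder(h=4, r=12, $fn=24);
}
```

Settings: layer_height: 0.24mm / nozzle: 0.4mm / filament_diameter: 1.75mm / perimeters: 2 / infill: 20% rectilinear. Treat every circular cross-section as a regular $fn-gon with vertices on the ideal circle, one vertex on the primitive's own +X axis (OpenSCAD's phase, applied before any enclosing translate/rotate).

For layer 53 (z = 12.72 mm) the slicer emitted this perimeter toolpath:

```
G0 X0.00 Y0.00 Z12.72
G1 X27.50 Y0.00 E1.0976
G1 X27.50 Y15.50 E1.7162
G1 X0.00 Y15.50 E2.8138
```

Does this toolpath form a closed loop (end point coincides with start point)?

Start point (G0): (0.00, 0.00). End point (last G1): the path does not return to the start — open.

no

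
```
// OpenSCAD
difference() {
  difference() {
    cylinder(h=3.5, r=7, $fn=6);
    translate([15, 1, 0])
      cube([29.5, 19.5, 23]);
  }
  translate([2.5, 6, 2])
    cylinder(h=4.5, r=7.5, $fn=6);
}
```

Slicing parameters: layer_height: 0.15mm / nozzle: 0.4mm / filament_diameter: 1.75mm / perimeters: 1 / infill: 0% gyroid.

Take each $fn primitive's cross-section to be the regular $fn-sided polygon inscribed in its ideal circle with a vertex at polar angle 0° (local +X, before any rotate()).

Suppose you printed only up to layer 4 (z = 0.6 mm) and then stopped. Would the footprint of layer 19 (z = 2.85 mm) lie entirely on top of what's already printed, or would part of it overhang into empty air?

Compare the two slices. At z = 0.6: the r=7 cylinder contributes a regular 6-gon of circumradius 7 (area = (6/2)·7.000²·sin(360°/6) = 127.31 mm²); the cube at (15, 1) is present — its section is the full 29.5×19.5 rectangle (area 575.25 mm²); Subtracting the remaining from the first: starting from the r=7 cylinder (127.31 mm²), the 29.5×19.5 cube at (15, 1) misses the remaining region (no effect) — area = 127.31 mm²; the cylinder at (2.5, 6) is absent (z outside [2, 6.5]); Subtracting the remaining from the first: none of the subtracted shapes is present at this height, so the result so far is unchanged — area = 127.31 mm². At z = 2.85: the cylinder: section is a regular 6-gon, circumradius r=7 (area = (6/2)·7.000²·sin(360°/6) = 127.31 mm²); the cube at (15, 1) is present — its section is the full 29.5×19.5 rectangle (area 575.25 mm²); Subtracting the remaining from the first: starting from the r=7 cylinder (127.31 mm²), the 29.5×19.5 cube at (15, 1) misses the remaining region (no effect) — area = 127.31 mm²; the r=7.5 cylinder at (2.5, 6) gives a regular 6-gon of circumradius 7.5 (constant along its height) (area = (6/2)·7.500²·sin(360°/6) = 146.14 mm²); Subtracting the remaining from the first: starting from that combined region (127.31 mm²), the r=7.5 cylinder at (2.5, 6) partially overlaps it — only the 54.49 mm² overlap (of its 146.14 mm²) is removed, clipping the outline — area = 72.82 mm². Checking containment: the cross-section at z = 2.85 is a subset of the cross-section at z = 0.6.

entirely on top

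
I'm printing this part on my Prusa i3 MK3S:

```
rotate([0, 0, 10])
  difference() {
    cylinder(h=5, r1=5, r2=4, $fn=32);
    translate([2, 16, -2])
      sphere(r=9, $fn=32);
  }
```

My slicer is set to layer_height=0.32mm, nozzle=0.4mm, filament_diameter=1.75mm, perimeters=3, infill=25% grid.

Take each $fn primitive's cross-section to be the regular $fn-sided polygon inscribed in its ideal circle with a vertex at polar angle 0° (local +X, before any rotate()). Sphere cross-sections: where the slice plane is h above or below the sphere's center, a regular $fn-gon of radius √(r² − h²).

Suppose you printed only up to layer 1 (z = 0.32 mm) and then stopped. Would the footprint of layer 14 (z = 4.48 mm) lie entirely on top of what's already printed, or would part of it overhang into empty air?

Compare the two slices. At z = 0.32: the cone (r1=5→r2=4) has section circumradius 4.936 here — a regular 32-gon (area = (32/2)·4.936²·sin(360°/32) = 76.05 mm²); the sphere at (2, 16): section is a regular 32-gon, circumradius = √(r²−h²) = √(9²−2.32²) = 8.696 (area = (32/2)·8.696²·sin(360°/32) = 236.04 mm²); Taking the first minus the rest: starting from the cone (76.05 mm²), the r=9 sphere at (2, 16) misses the remaining region (no effect) — area = 76.05 mm²; (whole slice rotated 10° about Z — lengths, areas and connectivity unchanged). At z = 4.48: the cone contributes a regular 32-gon of circumradius 4.104 (interpolated between r1=5 and r2=4 at t=0.896) (area = (32/2)·4.104²·sin(360°/32) = 52.57 mm²); the sphere at (2, 16): section is a regular 32-gon, circumradius = √(r²−h²) = √(9²−6.48²) = 6.246 (area = (32/2)·6.246²·sin(360°/32) = 121.77 mm²); Taking the first minus the rest: starting from the cone (52.57 mm²), the r=9 sphere at (2, 16) misses the remaining region (no effect) — area = 52.57 mm²; (rotated 10° about Z; rotation is an isometry so areas/perimeters/island counts are preserved). Checking containment: the cross-section at z = 4.48 is a subset of the cross-section at z = 0.32.

entirely on top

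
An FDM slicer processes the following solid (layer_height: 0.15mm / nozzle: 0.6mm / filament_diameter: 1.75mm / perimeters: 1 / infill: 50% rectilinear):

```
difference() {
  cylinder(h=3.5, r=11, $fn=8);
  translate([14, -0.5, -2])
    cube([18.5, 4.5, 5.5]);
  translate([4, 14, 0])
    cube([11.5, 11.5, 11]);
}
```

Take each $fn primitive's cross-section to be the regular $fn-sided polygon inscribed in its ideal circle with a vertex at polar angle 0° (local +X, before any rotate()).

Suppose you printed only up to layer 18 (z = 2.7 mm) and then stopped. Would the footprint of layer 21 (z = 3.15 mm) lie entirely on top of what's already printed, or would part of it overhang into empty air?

entirely on top

Compare the two slices. At z = 2.7: the cylinder: section is a regular 8-gon, circumradius r=11 (area = (8/2)·11.000²·sin(360°/8) = 342.24 mm²); the 18.5×4.5 cube at (14, -0.5) contributes its full rectangle (area 83.25 mm²); the cube at (4, 14) (footprint 11.5×11.5) is included at this height (area 132.25 mm²); After the difference (first − rest): starting from the r=11 cylinder (342.24 mm²), the 18.5×4.5 cube at (14, -0.5) misses the remaining region (no effect); the 11.5×11.5 cube at (4, 14) misses the remaining region (no effect) — area = 342.24 mm². At z = 3.15: the r=11 cylinder gives a regular 8-gon of circumradius 11 (constant along its height) (area = (8/2)·11.000²·sin(360°/8) = 342.24 mm²); the cube at (14, -0.5) is present — its section is the full 18.5×4.5 rectangle (area 83.25 mm²); the cube at (4, 14) is present — its section is the full 11.5×11.5 rectangle (area 132.25 mm²); Taking the first minus the rest: starting from the r=11 cylinder (342.24 mm²), the 18.5×4.5 cube at (14, -0.5) misses the remaining region (no effect); the 11.5×11.5 cube at (4, 14) misses the remaining region (no effect) — area = 342.24 mm². Checking containment: the cross-section at z = 3.15 is a subset of the cross-section at z = 2.7.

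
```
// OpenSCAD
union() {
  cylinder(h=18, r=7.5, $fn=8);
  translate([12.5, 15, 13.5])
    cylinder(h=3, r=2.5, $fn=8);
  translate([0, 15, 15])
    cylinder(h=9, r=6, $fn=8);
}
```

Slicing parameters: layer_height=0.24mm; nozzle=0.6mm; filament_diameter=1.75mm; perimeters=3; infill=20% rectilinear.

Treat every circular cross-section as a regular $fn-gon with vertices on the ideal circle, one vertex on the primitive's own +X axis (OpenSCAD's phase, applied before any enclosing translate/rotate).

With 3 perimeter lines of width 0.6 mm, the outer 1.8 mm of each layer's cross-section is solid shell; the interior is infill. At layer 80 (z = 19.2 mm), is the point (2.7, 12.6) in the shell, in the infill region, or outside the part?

At z = 19.2 mm: the cylinder does not reach this height (z outside [0, 18]); the cylinder at (12.5, 15) is absent (z outside [13.5, 16.5]); the r=6 cylinder at (0, 15) contributes a regular 8-gon of circumradius 6; Taking the union: only the r=6 cylinder at (0, 15) is present, so the union is just that shape — 1 connected region. Overall, the cross-section is a single solid region. The nearest boundary edge runs (4.24, 10.76)→(6.00, 15.00); distance from the point to it = 2.13 mm. The point is inside the cross-section and 2.13 mm from the nearest boundary — more than the 1.8 mm shell width (3 × 0.6), so it's in the infill interior.

infill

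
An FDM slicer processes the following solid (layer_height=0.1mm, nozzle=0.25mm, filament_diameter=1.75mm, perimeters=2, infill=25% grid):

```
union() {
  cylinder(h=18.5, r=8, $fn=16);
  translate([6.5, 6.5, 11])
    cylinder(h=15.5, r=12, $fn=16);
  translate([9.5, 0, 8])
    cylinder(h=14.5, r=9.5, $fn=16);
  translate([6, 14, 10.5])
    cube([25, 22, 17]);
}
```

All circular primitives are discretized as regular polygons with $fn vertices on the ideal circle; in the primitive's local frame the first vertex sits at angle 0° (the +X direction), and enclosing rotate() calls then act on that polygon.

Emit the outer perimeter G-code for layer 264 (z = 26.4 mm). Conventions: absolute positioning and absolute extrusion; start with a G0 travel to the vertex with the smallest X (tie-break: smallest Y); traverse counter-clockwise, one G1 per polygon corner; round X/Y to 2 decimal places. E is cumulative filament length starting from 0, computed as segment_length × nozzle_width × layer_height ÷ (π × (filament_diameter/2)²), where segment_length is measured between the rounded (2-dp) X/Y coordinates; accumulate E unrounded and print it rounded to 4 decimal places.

G0 X-5.50 Y6.50 Z26.40
G1 X-4.59 Y1.91 E0.0486
G1 X-1.99 Y-1.99 E0.0974
G1 X1.91 Y-4.59 E0.1461
G1 X6.50 Y-5.50 E0.1947
G1 X11.09 Y-4.59 E0.2433
G1 X14.99 Y-1.99 E0.2921
G1 X17.59 Y1.91 E0.3408
G1 X18.50 Y6.50 E0.3894
G1 X17.59 Y11.09 E0.4381
G1 X15.64 Y14.00 E0.4745
G1 X31.00 Y14.00 E0.6341
G1 X31.00 Y36.00 E0.8628
G1 X6.00 Y36.00 E1.1226
G1 X6.00 Y18.40 E1.3055
G1 X1.91 Y17.59 E1.3489
G1 X-1.99 Y14.99 E1.3976
G1 X-4.59 Y11.09 E1.4463
G1 X-5.50 Y6.50 E1.4950

At z = 26.4 mm: the cylinder is not intersected at this z (z outside [0, 18.5]); the r=12 cylinder at (6.5, 6.5) gives a regular 16-gon of circumradius 12 (constant along its height); the cylinder at (9.5, 0) is absent (z outside [8, 22.5]); the 25×22 cube at (6, 14) contributes its full rectangle; Merging all regions: the regions partially overlap (shared area 30.02 mm²), so overlapping operands fuse into one piece — 1 connected region. The outline is a single polygon with 18 vertices. Extrusion per mm of travel: 0.25 × 0.1 / (π × 0.875²) = 0.010394. Accumulating E over each segment gives final E = 1.4950.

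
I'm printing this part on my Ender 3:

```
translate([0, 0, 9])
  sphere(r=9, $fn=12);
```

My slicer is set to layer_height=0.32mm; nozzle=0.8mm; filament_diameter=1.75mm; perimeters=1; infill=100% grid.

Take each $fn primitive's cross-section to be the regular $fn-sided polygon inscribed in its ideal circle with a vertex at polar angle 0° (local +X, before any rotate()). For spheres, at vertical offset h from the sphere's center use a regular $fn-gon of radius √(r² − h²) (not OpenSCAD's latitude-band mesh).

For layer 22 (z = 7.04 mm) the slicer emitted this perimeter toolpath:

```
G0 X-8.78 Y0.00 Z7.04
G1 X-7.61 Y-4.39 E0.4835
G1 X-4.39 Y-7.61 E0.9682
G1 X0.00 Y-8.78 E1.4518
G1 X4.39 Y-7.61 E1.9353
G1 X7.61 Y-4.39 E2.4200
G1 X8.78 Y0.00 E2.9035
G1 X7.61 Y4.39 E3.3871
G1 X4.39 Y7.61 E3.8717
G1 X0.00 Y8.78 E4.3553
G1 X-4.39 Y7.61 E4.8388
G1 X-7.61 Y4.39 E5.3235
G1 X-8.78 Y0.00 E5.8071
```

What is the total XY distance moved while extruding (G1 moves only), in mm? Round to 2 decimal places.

54.56 mm

Sum the Euclidean lengths of each G1 segment: total = 54.56 mm.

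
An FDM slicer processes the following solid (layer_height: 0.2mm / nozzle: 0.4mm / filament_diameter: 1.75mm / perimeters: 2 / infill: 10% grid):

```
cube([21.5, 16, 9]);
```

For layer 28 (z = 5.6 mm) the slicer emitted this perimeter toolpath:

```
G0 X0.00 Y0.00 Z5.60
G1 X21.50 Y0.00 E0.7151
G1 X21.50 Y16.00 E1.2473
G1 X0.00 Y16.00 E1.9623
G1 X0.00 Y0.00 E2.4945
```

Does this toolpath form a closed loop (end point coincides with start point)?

Start point (G0): (0.00, 0.00). End point (last G1): the path returns to the start — closed.

yes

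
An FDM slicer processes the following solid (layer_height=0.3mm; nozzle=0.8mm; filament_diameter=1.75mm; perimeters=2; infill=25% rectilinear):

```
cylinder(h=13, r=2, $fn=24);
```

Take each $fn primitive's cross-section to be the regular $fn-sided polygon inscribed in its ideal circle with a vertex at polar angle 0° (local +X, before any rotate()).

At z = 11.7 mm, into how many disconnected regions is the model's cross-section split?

At z = 11.7 mm: the cylinder: section is a regular 24-gon, circumradius r=2. The result has 1 disconnected region.

1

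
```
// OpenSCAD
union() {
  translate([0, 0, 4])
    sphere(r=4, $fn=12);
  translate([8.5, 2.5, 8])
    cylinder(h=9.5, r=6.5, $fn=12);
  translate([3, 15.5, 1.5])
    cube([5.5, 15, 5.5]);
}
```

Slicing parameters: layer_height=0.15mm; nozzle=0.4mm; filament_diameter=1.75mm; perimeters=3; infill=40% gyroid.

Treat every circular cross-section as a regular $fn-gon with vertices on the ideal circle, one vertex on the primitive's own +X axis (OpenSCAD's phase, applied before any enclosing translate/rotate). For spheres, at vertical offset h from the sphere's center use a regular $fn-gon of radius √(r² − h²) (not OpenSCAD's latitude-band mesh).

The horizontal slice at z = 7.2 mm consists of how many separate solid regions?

At z = 7.2 mm: the r=4 sphere slices to a regular 12-gon of circumradius 2.400 (√(r²−h²) with h=3.2 from center); the cylinder at (8.5, 2.5) is absent (z outside [8, 17.5]); the cube at (3, 15.5) is not intersected at this z (z outside [1.5, 7]); Merging all regions: only the r=4 sphere is present, so the union is just that shape — 1 connected region. The result has 1 disconnected region.

1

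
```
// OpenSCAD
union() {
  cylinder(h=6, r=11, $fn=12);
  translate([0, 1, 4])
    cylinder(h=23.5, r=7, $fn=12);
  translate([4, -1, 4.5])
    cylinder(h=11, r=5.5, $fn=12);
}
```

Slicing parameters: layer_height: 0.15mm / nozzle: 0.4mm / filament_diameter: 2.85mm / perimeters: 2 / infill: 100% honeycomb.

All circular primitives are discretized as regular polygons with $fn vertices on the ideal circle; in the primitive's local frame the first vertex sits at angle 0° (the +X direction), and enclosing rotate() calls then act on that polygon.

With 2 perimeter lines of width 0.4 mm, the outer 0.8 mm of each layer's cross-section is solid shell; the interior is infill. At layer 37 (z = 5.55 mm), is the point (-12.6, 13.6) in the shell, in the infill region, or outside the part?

outside

At z = 5.55 mm: the cylinder: section is a regular 12-gon, circumradius r=11; the r=7 cylinder at (0, 1) contributes a regular 12-gon of circumradius 7; the cylinder at (4, -1): section is a regular 12-gon, circumradius r=5.5; Combining (union): the regions partially overlap (shared area 237.75 mm²), so overlapping operands fuse into one piece — 1 connected region. Overall, the cross-section is a single solid region. The nearest boundary edge runs (-9.53, 5.50)→(-5.50, 9.53); distance from the point to it = 7.90 mm. The point is not inside any of the regions above, so it lies outside the cross-section (7.90 mm from the nearest boundary).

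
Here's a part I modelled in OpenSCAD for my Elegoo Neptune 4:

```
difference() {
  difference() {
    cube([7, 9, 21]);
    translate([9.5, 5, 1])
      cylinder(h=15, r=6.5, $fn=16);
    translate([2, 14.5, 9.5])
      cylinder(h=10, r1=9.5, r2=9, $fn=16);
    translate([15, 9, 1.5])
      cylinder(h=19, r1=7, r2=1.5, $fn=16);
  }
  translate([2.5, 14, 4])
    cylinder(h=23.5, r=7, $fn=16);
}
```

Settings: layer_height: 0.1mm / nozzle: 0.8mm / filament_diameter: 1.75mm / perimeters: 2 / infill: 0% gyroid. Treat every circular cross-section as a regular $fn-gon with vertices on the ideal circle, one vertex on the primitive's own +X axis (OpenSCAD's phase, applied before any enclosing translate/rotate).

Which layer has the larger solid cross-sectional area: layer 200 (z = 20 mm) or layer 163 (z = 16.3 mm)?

Layer 200 (z = 20): the cube (footprint 7×9) is included at this height (area 63.00 mm²); the cylinder at (9.5, 5) is absent (z outside [1, 16]); the cone at (2, 14.5) is absent (z outside [9.5, 19.5]); the cone at (15, 9) contributes a regular 16-gon of circumradius 1.645 (interpolated between r1=7 and r2=1.5 at t=0.974) (area = (16/2)·1.645²·sin(360°/16) = 8.28 mm²); Subtracting the remaining from the first: starting from the 7×9 cube (63.00 mm²), the cone at (15, 9) misses the remaining region (no effect) — area = 63.00 mm²; the cylinder at (2.5, 14): section is a regular 16-gon, circumradius r=7 (area = (16/2)·7.000²·sin(360°/16) = 150.01 mm²); Taking the first minus the rest: starting from the result so far (63.00 mm²), the r=7 cylinder at (2.5, 14) partially overlaps it — only the 10.59 mm² overlap (of its 150.01 mm²) is removed, clipping the outline — area = 52.41 mm². So its area = 52.41 mm². Layer 163 (z = 16.3): the cube (footprint 7×9) is included at this height (area 63.00 mm²); the cylinder at (9.5, 5) does not reach this height (z outside [1, 16]); the cone at (2, 14.5): at t=0.680 of its height the radius interpolates to r₁+(r₂−r₁)t = 9.160, giving a regular 16-gon of that circumradius (area = (16/2)·9.160²·sin(360°/16) = 256.87 mm²); the cone at (15, 9) contributes a regular 16-gon of circumradius 2.716 (interpolated between r1=7 and r2=1.5 at t=0.779) (area = (16/2)·2.716²·sin(360°/16) = 22.58 mm²); Taking the first minus the rest: starting from the 7×9 cube (63.00 mm²), the cone at (2, 14.5) partially overlaps it — only the 22.21 mm² overlap (of its 256.87 mm²) is removed, clipping the outline; the cone at (15, 9) misses the remaining region (no effect) — area = 40.79 mm²; the r=7 cylinder at (2.5, 14) gives a regular 16-gon of circumradius 7 (constant along its height) (area = (16/2)·7.000²·sin(360°/16) = 150.01 mm²); Subtracting the remaining from the first: starting from that combined region (40.79 mm²), the r=7 cylinder at (2.5, 14) misses the remaining region (no effect) — area = 40.79 mm². So its area = 40.79 mm². Layer 200 is larger (52.41 vs 40.79 mm²).

layer 200 (z = 20 mm)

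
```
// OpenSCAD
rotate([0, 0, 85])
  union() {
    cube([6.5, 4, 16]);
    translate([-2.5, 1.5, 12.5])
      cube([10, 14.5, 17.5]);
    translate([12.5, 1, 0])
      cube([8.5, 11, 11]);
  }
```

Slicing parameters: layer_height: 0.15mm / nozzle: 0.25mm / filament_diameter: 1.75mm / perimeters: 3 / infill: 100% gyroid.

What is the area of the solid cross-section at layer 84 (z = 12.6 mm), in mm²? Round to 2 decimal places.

154.75 mm²

At z = 12.6 mm: the 6.5×4 cube contributes its full rectangle (area 26.00 mm²); the 10×14.5 cube at (-2.5, 1.5) contributes its full rectangle (area 145.00 mm²); the cube at (12.5, 1) is absent (z outside [0, 11]); Combining (union): the regions partially overlap — summed areas 171.00 mm² minus the doubly-counted overlap 16.25 mm² gives 154.75 mm² — area = 154.75 mm²; (rotated 85° about Z; rotation is an isometry so areas/perimeters/island counts are preserved). Overall, the cross-section is a single solid region. Net area = 154.75 mm².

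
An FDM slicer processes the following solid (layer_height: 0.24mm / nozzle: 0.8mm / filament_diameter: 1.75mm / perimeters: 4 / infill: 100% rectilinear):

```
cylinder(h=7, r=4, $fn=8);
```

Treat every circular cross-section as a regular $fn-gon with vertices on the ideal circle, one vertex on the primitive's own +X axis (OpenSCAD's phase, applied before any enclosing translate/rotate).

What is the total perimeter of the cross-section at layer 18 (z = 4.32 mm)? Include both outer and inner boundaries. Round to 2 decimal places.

24.49 mm

At z = 4.32 mm: the r=4 cylinder gives a regular 8-gon of circumradius 4 (constant along its height) (perimeter = 2·8·4.000·sin(180°/8) = 24.49 mm). Overall, the cross-section is a single solid region. Total boundary length (outer) = 24.49 mm.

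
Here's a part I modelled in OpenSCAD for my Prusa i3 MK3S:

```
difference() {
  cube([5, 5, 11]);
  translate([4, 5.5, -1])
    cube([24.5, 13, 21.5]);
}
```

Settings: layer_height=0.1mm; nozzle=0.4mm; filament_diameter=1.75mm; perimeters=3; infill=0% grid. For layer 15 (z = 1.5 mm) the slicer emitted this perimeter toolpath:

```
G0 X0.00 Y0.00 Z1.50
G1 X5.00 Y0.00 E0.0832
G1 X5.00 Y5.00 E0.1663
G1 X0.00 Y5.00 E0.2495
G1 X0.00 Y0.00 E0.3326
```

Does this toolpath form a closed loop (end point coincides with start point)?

Start point (G0): (0.00, 0.00). End point (last G1): the path returns to the start — closed.

yes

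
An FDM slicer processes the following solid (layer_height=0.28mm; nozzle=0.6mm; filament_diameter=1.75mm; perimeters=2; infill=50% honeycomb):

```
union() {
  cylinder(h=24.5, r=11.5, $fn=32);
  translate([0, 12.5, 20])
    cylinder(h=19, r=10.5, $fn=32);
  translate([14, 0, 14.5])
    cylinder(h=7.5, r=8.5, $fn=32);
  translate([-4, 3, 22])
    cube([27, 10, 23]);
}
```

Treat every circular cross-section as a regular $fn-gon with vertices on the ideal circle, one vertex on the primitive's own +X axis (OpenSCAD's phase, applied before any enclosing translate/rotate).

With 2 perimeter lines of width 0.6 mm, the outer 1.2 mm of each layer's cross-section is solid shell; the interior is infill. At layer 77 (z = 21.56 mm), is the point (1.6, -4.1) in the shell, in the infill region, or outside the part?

At z = 21.56 mm: the r=11.5 cylinder contributes a regular 32-gon of circumradius 11.5; the r=10.5 cylinder at (0, 12.5) gives a regular 32-gon of circumradius 10.5 (constant along its height); the cylinder at (14, 0): section is a regular 32-gon, circumradius r=8.5; the cube at (-4, 3) does not reach this height (z outside [22, 45]); Combining (union): the regions partially overlap (shared area 176.10 mm²), so overlapping operands fuse into one piece — 1 connected region. Overall, the cross-section is a single solid region. The nearest boundary edge runs (4.40, -10.62)→(2.24, -11.28); distance from the point to it = 7.06 mm. The point is inside the cross-section and 7.06 mm from the nearest boundary — more than the 1.2 mm shell width (2 × 0.6), so it's in the infill interior.

infill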